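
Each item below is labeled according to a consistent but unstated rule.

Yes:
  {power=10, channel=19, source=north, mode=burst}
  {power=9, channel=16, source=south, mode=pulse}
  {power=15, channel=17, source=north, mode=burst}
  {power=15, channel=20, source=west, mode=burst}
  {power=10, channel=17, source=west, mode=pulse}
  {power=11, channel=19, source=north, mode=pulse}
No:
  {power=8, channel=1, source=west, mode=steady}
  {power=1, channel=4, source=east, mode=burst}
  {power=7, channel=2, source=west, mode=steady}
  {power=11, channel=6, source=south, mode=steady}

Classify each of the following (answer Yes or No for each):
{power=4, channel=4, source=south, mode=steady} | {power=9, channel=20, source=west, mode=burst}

No, Yes

The simplest hypothesis consistent with all the labels is: channel ≥ 16.
{power=4, channel=4, source=south, mode=steady}: channel = 4 — does not satisfy this, so No. {power=9, channel=20, source=west, mode=burst}: channel = 20 — passes, so Yes.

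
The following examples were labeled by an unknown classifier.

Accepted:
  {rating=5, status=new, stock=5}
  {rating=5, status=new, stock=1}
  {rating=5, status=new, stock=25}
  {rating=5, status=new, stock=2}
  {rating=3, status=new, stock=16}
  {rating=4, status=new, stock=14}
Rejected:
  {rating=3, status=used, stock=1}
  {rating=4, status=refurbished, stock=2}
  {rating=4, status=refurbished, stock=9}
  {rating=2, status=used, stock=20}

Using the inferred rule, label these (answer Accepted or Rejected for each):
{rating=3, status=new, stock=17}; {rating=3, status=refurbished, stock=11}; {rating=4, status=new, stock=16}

Accepted, Rejected, Accepted

Rule: status is new. This holds for each 'Accepted' example and fails for each 'Rejected' one.
{rating=3, status=new, stock=17}: Accepted (status is new).
{rating=3, status=refurbished, stock=11}: Rejected (status is refurbished).
{rating=4, status=new, stock=16}: Accepted (status is new).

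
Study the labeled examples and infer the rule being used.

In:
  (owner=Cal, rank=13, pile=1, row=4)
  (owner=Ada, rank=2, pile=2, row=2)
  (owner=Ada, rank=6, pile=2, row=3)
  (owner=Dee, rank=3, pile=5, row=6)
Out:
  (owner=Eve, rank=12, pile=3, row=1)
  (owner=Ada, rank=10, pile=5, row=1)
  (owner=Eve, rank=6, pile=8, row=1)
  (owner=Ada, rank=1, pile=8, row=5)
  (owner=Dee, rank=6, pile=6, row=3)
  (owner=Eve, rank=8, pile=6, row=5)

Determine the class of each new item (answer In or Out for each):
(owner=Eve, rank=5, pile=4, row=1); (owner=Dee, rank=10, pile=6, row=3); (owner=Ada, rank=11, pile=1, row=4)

Out, Out, In

Rule: row ≥ 2 AND pile ≤ 5. This holds for each 'In' example and fails for each 'Out' one.
Out: (owner=Eve, rank=5, pile=4, row=1), since row = 1, pile = 4.
Out: (owner=Dee, rank=10, pile=6, row=3), since row = 3, pile = 6.
In: (owner=Ada, rank=11, pile=1, row=4), since row = 4, pile = 1.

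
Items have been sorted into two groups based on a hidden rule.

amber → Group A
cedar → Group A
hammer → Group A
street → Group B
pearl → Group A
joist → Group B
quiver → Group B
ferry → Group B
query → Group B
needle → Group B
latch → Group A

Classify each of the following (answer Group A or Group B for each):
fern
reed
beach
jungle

A rule that fits every label: contains 'a' — true of each 'Group A' example, false of each 'Group B' one.
fern: Group B (no 'a').
reed: Group B (no 'a').
beach: Group A (has 'a').
jungle: Group B (no 'a').

Group B, Group B, Group A, Group B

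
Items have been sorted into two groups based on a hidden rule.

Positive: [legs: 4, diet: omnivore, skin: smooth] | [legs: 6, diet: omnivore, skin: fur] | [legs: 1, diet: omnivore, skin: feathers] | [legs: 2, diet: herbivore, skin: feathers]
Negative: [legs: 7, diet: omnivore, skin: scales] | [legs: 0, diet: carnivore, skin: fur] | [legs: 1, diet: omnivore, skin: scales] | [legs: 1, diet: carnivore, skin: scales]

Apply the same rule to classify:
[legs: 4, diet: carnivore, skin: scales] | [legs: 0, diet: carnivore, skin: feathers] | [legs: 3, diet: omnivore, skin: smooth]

All 'Positive' examples share one property — skin is not scales AND legs ≥ 1 — and every 'Negative' example lacks it.
[legs: 4, diet: carnivore, skin: scales]: skin is scales, legs = 4 — fails the rule, so Negative.
[legs: 0, diet: carnivore, skin: feathers]: skin is feathers, legs = 0 — fails the rule, so Negative.
[legs: 3, diet: omnivore, skin: smooth]: skin is smooth, legs = 3 — qualifies, so Positive.

Negative, Negative, Positive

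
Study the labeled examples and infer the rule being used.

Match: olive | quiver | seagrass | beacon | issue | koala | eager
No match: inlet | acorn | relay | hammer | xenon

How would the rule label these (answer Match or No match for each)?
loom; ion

No match, No match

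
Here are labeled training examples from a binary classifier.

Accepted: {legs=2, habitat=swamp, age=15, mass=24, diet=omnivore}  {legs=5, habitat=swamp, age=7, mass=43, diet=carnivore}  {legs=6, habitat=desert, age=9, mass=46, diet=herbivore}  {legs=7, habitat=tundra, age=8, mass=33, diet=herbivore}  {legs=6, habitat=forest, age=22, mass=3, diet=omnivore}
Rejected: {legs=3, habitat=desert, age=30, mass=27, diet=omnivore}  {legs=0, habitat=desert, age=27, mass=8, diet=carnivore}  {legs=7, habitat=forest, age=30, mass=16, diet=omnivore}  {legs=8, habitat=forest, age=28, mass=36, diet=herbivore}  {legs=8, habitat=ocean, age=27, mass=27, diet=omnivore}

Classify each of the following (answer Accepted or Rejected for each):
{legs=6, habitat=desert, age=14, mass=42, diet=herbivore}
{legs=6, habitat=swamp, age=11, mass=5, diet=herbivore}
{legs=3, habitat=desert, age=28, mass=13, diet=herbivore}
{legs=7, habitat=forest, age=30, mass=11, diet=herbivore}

Accepted, Accepted, Rejected, Rejected

A rule that fits every label: age ≤ 22 — true of each 'Accepted' example, false of each 'Rejected' one.
{legs=6, habitat=desert, age=14, mass=42, diet=herbivore} → age = 14 → Accepted.
{legs=6, habitat=swamp, age=11, mass=5, diet=herbivore} → age = 11 → Accepted.
{legs=3, habitat=desert, age=28, mass=13, diet=herbivore} → age = 28 → Rejected.
{legs=7, habitat=forest, age=30, mass=11, diet=herbivore} → age = 30 → Rejected.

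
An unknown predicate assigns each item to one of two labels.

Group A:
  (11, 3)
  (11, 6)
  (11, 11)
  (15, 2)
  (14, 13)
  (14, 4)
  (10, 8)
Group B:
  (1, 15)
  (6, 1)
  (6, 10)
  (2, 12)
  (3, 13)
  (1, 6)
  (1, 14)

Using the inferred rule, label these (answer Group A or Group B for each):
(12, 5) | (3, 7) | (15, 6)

Group A, Group B, Group A

All 'Group A' examples share one property — first ≥ 8 — and every 'Group B' example lacks it.
Group A: (12, 5), since first 12. Group B: (3, 7), since first 3. Group A: (15, 6), since first 15.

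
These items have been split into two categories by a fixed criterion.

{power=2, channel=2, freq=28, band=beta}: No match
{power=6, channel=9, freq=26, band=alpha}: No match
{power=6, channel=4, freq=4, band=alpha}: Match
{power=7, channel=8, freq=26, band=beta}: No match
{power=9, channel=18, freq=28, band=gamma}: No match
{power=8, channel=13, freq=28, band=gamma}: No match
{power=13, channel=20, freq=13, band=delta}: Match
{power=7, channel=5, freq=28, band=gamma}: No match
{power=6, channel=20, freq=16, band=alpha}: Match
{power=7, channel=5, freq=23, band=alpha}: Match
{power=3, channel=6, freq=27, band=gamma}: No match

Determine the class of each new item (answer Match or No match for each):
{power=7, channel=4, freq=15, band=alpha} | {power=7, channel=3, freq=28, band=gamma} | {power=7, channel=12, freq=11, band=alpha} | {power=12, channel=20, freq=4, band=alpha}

The common property of the 'Match' items is: freq ≤ 23. No 'No match' item has it.
{power=7, channel=4, freq=15, band=alpha}: freq = 15, matches → Match. {power=7, channel=3, freq=28, band=gamma}: freq = 28, does not fit → No match. {power=7, channel=12, freq=11, band=alpha}: freq = 11, matches → Match. {power=12, channel=20, freq=4, band=alpha}: freq = 4, matches → Match.

Match, No match, Match, Match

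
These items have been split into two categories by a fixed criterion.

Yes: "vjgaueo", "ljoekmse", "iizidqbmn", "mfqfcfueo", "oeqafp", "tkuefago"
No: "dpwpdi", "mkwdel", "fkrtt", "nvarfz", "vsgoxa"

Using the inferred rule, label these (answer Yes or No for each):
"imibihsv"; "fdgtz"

The distinguishing property — has ≥ 3 vowels — holds for all the 'Yes' cases and none of the 'No' cases.
"imibihsv" → 3 vowels → Yes.
"fdgtz" → 0 vowels → No.

Yes, No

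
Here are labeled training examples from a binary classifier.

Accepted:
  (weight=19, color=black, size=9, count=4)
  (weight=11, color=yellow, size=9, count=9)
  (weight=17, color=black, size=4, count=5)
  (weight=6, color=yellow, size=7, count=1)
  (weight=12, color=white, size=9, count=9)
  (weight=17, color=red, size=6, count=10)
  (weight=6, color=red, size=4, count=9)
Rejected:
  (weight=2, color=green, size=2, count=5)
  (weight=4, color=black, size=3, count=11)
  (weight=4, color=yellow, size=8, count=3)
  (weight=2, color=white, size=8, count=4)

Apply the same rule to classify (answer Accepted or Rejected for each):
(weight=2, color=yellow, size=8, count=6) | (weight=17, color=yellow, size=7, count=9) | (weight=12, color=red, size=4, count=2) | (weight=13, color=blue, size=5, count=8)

Rejected, Accepted, Accepted, Accepted

The distinguishing property — weight ≥ 6 — holds for all the 'Accepted' cases and none of the 'Rejected' cases.
(weight=2, color=yellow, size=8, count=6) → weight = 2 → Rejected. (weight=17, color=yellow, size=7, count=9) → weight = 17 → Accepted. (weight=12, color=red, size=4, count=2) → weight = 12 → Accepted. (weight=13, color=blue, size=5, count=8) → weight = 13 → Accepted.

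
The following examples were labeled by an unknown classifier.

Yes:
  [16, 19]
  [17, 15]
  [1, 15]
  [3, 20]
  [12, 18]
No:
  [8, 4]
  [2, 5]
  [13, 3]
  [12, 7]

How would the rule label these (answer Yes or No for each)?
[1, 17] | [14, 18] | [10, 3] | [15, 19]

Yes, Yes, No, Yes

The common property of the 'Yes' items is: second ≥ 8. No 'No' item has it.
[1, 17] — second 17, hence Yes. [14, 18] — second 18, hence Yes. [10, 3] — second 3, hence No. [15, 19] — second 19, hence Yes.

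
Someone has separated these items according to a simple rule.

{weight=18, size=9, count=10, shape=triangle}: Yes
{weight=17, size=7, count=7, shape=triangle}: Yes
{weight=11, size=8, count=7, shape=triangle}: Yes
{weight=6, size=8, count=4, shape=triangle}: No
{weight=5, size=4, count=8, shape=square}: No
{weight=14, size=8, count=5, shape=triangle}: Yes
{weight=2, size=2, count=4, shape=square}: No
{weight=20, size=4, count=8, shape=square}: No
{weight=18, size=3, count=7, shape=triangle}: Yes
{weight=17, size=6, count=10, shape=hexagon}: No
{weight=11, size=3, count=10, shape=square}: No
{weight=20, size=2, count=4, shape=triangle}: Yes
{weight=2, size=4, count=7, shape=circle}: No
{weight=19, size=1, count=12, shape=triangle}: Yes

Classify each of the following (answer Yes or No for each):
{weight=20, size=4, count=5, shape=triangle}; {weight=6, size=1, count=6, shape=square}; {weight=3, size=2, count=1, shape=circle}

Yes, No, No

All 'Yes' examples share one property — shape is triangle AND weight ≥ 11 — and every 'No' example lacks it.
{weight=20, size=4, count=5, shape=triangle} → shape is triangle, weight = 20 → Yes. {weight=6, size=1, count=6, shape=square} → shape is square, weight = 6 → No. {weight=3, size=2, count=1, shape=circle} → shape is circle, weight = 3 → No.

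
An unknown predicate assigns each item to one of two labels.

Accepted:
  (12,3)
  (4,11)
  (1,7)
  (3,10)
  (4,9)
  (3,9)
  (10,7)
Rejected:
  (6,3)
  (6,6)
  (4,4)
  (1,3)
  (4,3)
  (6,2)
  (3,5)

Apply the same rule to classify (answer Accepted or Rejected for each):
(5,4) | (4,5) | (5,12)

Rule: max ≥ 7. This holds for each 'Accepted' example and fails for each 'Rejected' one.
(5,4): Rejected (max 5). (4,5): Rejected (max 5). (5,12): Accepted (max 12).

Rejected, Rejected, Accepted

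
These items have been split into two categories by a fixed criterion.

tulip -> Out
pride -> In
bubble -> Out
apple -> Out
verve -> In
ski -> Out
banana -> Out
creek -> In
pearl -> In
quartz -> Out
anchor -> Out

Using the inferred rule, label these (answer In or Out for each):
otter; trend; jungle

In, In, Out

The classifier is using: odd length AND contains 'r'.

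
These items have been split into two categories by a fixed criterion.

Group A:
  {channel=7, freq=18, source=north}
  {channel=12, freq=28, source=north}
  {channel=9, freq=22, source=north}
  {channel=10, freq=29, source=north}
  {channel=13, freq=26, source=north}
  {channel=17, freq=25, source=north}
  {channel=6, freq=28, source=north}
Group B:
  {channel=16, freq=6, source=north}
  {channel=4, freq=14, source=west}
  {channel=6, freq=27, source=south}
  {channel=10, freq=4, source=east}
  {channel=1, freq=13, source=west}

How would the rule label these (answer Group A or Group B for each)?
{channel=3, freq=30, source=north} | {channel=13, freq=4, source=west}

One predicate separates the groups cleanly: source is north AND freq ≥ 13.

Group A, Group B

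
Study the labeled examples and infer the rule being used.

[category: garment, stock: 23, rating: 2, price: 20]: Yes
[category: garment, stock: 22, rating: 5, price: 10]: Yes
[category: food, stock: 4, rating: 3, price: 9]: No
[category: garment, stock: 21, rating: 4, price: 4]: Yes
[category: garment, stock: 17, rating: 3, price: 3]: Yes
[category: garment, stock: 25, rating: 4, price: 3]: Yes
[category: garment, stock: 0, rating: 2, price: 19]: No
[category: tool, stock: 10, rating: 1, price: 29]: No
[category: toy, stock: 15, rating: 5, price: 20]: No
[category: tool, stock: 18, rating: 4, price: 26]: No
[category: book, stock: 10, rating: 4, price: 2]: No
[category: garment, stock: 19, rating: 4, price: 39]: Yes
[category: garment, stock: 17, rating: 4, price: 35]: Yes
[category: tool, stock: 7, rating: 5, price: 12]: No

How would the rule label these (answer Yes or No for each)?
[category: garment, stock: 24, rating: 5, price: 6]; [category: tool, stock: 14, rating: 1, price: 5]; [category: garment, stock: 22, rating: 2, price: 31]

The simplest hypothesis consistent with all the labels is: category is garment AND stock ≥ 4.
[category: garment, stock: 24, rating: 5, price: 6] → category is garment, stock = 24 → Yes.
[category: tool, stock: 14, rating: 1, price: 5] → category is tool, stock = 14 → No.
[category: garment, stock: 22, rating: 2, price: 31] → category is garment, stock = 22 → Yes.

Yes, No, Yes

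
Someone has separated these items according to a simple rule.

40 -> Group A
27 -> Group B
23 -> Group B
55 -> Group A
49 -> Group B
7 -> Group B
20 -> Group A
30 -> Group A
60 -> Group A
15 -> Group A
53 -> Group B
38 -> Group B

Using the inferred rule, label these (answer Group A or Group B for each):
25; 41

Group A, Group B

Every 'Group A' example satisfies: multiple of 5. None of the 'Group B' examples do.
25: Group A (25 = 5·5).
41: Group B (41 = 5·8 + 1).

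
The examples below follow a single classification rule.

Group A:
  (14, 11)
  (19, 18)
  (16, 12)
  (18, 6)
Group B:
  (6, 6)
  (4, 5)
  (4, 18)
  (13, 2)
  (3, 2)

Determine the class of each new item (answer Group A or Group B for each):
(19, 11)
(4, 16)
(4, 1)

The common property of the 'Group A' items is: sum ≥ 24. No 'Group B' item has it.

Group A, Group B, Group B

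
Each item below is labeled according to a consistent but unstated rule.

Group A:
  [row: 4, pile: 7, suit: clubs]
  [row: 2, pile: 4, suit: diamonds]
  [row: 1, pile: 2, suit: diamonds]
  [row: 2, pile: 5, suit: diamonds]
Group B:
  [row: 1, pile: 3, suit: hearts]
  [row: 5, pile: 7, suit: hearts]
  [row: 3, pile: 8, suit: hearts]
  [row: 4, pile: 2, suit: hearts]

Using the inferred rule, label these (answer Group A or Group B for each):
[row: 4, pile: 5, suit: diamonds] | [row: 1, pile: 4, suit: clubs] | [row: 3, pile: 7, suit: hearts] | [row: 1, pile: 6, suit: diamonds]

Group A, Group A, Group B, Group A

Checking candidate rules against both groups, what survives is: suit is not hearts.
[row: 4, pile: 5, suit: diamonds]: Group A (suit is diamonds).
[row: 1, pile: 4, suit: clubs]: Group A (suit is clubs).
[row: 3, pile: 7, suit: hearts]: Group B (suit is hearts).
[row: 1, pile: 6, suit: diamonds]: Group A (suit is diamonds).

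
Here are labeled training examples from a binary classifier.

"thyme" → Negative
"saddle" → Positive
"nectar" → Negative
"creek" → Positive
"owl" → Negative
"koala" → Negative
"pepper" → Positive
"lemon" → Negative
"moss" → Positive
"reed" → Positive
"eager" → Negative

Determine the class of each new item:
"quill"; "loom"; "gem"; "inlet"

Positive, Positive, Negative, Negative

One predicate separates the groups cleanly: has a double letter.
"quill" → 'll' doubled → Positive.
"loom" → 'oo' doubled → Positive.
"gem" → no doubled letter → Negative.
"inlet" → no doubled letter → Negative.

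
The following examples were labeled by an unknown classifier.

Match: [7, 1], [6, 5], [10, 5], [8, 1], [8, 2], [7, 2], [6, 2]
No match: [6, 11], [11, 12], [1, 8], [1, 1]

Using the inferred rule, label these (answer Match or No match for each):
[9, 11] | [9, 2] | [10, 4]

No match, Match, Match

Rule: first > second. This holds for each 'Match' example and fails for each 'No match' one.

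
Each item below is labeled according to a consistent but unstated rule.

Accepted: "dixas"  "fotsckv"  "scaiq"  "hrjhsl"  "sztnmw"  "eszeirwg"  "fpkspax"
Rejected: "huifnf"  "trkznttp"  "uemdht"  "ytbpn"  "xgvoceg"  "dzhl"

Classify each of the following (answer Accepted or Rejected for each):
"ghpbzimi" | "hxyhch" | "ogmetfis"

The pattern is that an item is 'Accepted' exactly when: contains 's'.
"ghpbzimi" → no 's' → Rejected.
"hxyhch" → no 's' → Rejected.
"ogmetfis" → has 's' → Accepted.

Rejected, Rejected, Accepted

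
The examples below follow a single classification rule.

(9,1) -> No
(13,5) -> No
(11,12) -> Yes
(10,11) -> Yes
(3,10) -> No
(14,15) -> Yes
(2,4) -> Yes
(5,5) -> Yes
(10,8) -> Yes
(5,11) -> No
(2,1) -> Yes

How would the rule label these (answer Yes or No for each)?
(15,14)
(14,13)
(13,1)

'Yes' ⟺ |first − second| ≤ 2.
(15,14): |15−14| = 1 — matches, so Yes.
(14,13): |14−13| = 1 — matches, so Yes.
(13,1): |13−1| = 12 — does not satisfy this, so No.

Yes, Yes, No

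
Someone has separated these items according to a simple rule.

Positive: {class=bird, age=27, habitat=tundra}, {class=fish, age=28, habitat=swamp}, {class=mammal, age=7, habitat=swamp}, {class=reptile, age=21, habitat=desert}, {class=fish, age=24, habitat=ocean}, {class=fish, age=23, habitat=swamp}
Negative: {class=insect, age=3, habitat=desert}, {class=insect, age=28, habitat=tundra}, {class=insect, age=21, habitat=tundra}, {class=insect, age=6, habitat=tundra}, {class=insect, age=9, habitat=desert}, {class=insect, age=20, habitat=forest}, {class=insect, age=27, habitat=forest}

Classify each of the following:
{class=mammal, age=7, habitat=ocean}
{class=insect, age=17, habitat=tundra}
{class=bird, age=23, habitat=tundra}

Positive, Negative, Positive

Checking candidate rules against both groups, what survives is: class is not insect.
{class=mammal, age=7, habitat=ocean}: class is mammal — satisfies this, so Positive.
{class=insect, age=17, habitat=tundra}: class is insect — fails this test, so Negative.
{class=bird, age=23, habitat=tundra}: class is bird — satisfies this, so Positive.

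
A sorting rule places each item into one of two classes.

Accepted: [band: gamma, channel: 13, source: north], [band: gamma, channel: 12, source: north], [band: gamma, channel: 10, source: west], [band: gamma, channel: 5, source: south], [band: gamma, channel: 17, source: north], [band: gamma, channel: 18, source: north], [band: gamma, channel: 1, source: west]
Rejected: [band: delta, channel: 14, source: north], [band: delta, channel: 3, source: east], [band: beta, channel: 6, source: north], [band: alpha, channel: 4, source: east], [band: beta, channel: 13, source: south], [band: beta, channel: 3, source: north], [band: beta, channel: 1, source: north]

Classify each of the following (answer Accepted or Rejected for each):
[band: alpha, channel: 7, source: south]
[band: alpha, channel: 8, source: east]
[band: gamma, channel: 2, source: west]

All 'Accepted' examples share one property — band is gamma — and every 'Rejected' example lacks it.
[band: alpha, channel: 7, source: south]: band is alpha, does not satisfy this → Rejected. [band: alpha, channel: 8, source: east]: band is alpha, does not satisfy this → Rejected. [band: gamma, channel: 2, source: west]: band is gamma, has this property → Accepted.

Rejected, Rejected, Accepted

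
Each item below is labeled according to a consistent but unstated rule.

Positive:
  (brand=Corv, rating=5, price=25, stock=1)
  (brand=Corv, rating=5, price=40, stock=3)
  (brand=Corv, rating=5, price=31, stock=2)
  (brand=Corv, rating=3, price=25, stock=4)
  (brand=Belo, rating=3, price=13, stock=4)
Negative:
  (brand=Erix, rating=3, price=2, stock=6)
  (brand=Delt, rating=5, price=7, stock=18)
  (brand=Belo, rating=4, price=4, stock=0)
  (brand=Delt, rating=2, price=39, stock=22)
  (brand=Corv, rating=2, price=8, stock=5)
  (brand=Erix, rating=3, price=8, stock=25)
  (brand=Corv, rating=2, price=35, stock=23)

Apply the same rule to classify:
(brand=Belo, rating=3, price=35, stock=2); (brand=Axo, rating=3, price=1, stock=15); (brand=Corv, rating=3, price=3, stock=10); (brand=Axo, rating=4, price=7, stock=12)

Rule: stock ≤ 4 AND price ≥ 7. This holds for each 'Positive' example and fails for each 'Negative' one.
Positive: (brand=Belo, rating=3, price=35, stock=2), since stock = 2, price = 35.
Negative: (brand=Axo, rating=3, price=1, stock=15), since stock = 15, price = 1.
Negative: (brand=Corv, rating=3, price=3, stock=10), since stock = 10, price = 3.
Negative: (brand=Axo, rating=4, price=7, stock=12), since stock = 12, price = 7.

Positive, Negative, Negative, Negative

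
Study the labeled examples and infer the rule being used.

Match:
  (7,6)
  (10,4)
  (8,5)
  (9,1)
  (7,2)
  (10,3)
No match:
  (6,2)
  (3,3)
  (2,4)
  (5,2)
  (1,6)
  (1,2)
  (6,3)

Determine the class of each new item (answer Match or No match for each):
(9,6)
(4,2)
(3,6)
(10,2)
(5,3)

Match, No match, No match, Match, No match

The pattern is that an item is 'Match' exactly when: first ≥ 7.
(9,6) — first 9, hence Match.
(4,2) — first 4, hence No match.
(3,6) — first 3, hence No match.
(10,2) — first 10, hence Match.
(5,3) — first 5, hence No match.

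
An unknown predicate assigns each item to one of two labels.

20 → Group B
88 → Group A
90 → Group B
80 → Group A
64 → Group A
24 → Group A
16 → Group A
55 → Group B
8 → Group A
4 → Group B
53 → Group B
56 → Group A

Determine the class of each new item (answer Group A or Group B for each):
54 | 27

Group B, Group B

Looking at the examples, the only property every 'Group A' case has and every 'Group B' case lacks is: multiple of 8.
54: 54 = 8·6 + 6 — does not pass, so Group B.
27: 27 = 8·3 + 3 — does not pass, so Group B.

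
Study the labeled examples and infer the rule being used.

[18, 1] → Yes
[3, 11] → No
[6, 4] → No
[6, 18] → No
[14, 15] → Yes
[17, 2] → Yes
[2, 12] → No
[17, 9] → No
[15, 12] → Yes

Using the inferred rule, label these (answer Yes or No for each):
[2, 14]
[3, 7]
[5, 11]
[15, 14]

No, No, No, Yes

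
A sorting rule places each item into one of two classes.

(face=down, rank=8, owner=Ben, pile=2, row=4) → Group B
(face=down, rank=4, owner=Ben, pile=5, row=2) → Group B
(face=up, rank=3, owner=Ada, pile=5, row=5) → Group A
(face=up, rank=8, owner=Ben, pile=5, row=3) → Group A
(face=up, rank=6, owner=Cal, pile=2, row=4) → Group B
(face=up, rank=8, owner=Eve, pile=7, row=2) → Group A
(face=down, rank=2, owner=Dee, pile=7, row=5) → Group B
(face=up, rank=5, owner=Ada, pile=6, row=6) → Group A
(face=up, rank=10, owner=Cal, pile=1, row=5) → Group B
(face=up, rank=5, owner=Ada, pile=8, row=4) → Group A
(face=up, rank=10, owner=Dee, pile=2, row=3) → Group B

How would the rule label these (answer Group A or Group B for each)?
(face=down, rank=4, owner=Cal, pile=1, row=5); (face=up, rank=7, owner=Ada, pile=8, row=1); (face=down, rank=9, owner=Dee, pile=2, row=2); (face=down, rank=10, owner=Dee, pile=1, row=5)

The simplest hypothesis consistent with all the labels is: face is up AND pile ≥ 5.
(face=down, rank=4, owner=Cal, pile=1, row=5): face is down, pile = 1 — lacks this property, so Group B. (face=up, rank=7, owner=Ada, pile=8, row=1): face is up, pile = 8 — matches, so Group A. (face=down, rank=9, owner=Dee, pile=2, row=2): face is down, pile = 2 — lacks this property, so Group B. (face=down, rank=10, owner=Dee, pile=1, row=5): face is down, pile = 1 — lacks this property, so Group B.

Group B, Group A, Group B, Group B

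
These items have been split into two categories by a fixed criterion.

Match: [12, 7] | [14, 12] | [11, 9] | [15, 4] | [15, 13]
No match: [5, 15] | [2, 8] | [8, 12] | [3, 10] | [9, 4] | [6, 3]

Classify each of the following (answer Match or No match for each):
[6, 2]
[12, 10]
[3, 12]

A rule that fits every label: first ≥ 10 — true of each 'Match' example, false of each 'No match' one.
[6, 2]: first 6, doesn't match → No match. [12, 10]: first 12, satisfies this → Match. [3, 12]: first 3, doesn't match → No match.

No match, Match, No match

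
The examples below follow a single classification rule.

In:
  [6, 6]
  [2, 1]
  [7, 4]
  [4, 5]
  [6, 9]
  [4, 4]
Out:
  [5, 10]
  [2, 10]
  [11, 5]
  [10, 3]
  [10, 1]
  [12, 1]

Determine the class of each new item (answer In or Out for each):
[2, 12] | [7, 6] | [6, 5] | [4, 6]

Out, In, In, In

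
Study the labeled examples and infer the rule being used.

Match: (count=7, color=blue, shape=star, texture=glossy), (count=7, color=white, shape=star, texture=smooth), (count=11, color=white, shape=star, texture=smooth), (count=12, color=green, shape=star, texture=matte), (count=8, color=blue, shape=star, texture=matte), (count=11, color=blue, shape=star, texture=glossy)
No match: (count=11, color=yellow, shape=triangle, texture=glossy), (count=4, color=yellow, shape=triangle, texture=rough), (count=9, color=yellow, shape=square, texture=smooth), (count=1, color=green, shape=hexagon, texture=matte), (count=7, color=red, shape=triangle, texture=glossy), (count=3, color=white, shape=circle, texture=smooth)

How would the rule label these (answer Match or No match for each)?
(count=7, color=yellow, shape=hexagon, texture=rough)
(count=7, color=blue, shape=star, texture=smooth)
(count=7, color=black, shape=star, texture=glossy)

No match, Match, Match

Rule: shape is star. This holds for each 'Match' example and fails for each 'No match' one.
(count=7, color=yellow, shape=hexagon, texture=rough): No match (shape is hexagon). (count=7, color=blue, shape=star, texture=smooth): Match (shape is star). (count=7, color=black, shape=star, texture=glossy): Match (shape is star).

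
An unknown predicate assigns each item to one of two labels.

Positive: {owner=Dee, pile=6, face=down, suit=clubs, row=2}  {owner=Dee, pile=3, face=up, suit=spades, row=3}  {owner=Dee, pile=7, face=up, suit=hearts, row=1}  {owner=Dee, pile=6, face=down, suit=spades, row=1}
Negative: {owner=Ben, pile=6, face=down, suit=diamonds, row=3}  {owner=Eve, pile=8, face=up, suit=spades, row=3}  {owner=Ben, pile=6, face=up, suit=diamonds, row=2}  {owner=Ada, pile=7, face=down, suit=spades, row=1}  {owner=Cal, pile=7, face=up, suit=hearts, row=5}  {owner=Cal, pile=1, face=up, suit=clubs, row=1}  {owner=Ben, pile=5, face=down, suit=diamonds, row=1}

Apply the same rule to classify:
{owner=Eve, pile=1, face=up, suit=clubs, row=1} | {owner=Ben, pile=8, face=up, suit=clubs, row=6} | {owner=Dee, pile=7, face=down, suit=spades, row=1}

Negative, Negative, Positive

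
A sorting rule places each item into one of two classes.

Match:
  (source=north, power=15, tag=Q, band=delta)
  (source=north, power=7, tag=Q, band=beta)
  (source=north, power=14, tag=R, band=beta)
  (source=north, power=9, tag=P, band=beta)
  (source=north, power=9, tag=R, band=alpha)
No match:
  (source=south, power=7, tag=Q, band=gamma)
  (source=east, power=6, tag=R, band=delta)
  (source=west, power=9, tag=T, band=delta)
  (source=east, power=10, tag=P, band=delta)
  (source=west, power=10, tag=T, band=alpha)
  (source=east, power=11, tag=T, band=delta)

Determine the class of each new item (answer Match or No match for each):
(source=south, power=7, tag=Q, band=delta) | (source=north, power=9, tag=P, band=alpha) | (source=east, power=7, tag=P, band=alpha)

No match, Match, No match

Comparing the two groups points to one rule — source is north.
(source=south, power=7, tag=Q, band=delta) — source is south, hence No match. (source=north, power=9, tag=P, band=alpha) — source is north, hence Match. (source=east, power=7, tag=P, band=alpha) — source is east, hence No match.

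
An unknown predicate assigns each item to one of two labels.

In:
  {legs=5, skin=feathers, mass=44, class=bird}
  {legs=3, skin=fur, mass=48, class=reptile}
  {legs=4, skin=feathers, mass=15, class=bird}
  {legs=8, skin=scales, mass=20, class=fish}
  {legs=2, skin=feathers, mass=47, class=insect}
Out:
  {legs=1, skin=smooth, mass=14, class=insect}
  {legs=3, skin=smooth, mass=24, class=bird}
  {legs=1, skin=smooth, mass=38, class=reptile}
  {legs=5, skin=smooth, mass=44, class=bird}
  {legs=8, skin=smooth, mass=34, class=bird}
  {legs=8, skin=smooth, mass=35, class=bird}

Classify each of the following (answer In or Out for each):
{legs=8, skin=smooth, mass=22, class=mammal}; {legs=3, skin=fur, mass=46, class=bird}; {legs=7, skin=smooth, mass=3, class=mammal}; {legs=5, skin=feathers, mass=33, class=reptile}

Out, In, Out, In

Looking at the examples, the only property every 'In' case has and every 'Out' case lacks is: skin is not smooth.
{legs=8, skin=smooth, mass=22, class=mammal}: skin is smooth — lacks this property, so Out. {legs=3, skin=fur, mass=46, class=bird}: skin is fur — passes, so In. {legs=7, skin=smooth, mass=3, class=mammal}: skin is smooth — lacks this property, so Out. {legs=5, skin=feathers, mass=33, class=reptile}: skin is feathers — passes, so In.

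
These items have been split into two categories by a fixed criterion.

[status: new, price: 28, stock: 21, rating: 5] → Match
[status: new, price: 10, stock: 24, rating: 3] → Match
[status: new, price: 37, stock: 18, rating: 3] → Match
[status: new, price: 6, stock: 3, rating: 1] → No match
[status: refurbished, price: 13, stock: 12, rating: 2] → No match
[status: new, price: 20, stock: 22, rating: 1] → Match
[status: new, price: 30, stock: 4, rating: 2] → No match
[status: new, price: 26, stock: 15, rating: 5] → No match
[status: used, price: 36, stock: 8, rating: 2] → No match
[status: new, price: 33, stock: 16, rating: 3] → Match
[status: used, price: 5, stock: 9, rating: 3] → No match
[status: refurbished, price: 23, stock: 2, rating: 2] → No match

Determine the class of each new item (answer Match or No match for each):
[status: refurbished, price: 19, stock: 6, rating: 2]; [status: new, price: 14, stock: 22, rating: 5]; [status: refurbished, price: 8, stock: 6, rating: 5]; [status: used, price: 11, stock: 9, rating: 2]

All 'Match' examples share one property — stock ≥ 16 — and every 'No match' example lacks it.
[status: refurbished, price: 19, stock: 6, rating: 2]: stock = 6 — lacks this property, so No match.
[status: new, price: 14, stock: 22, rating: 5]: stock = 22 — meets the rule, so Match.
[status: refurbished, price: 8, stock: 6, rating: 5]: stock = 6 — lacks this property, so No match.
[status: used, price: 11, stock: 9, rating: 2]: stock = 9 — lacks this property, so No match.

No match, Match, No match, No match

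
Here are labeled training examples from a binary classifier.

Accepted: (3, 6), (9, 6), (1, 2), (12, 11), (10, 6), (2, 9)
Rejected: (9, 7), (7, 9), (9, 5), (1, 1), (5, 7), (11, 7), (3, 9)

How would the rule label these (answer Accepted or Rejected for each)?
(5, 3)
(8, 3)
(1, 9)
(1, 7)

'Accepted' ⟺ product is even.
(5, 3): Rejected (5·3 = 15).
(8, 3): Accepted (8·3 = 24).
(1, 9): Rejected (1·9 = 9).
(1, 7): Rejected (1·7 = 7).

Rejected, Accepted, Rejected, Rejected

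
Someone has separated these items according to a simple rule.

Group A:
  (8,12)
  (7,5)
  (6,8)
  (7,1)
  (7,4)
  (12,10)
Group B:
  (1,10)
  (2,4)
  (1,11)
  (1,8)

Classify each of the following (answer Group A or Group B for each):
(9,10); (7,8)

The common property of the 'Group A' items is: first ≥ 4. No 'Group B' item has it.

Group A, Group A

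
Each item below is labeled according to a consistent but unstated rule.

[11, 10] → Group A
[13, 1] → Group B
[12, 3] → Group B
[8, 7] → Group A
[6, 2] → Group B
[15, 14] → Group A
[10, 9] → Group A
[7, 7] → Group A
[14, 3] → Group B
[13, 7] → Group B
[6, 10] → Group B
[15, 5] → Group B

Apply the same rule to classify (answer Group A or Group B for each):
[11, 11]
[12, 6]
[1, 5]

The pattern is that an item is 'Group A' exactly when: |first − second| ≤ 1.
Group A: [11, 11], since |11−11| = 0. Group B: [12, 6], since |12−6| = 6. Group B: [1, 5], since |1−5| = 4.

Group A, Group B, Group B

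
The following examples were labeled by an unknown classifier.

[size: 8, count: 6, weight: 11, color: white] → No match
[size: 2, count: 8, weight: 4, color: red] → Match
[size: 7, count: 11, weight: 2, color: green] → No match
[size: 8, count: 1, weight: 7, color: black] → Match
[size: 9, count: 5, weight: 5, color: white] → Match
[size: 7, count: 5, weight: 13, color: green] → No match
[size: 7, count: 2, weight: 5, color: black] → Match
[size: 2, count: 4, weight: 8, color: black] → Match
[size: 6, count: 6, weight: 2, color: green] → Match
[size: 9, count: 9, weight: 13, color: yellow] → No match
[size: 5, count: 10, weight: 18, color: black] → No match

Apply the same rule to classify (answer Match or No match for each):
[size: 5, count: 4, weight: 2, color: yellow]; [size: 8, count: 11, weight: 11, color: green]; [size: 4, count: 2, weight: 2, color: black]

Match, No match, Match

'Match' ⟺ count ≤ 8 AND weight ≤ 8.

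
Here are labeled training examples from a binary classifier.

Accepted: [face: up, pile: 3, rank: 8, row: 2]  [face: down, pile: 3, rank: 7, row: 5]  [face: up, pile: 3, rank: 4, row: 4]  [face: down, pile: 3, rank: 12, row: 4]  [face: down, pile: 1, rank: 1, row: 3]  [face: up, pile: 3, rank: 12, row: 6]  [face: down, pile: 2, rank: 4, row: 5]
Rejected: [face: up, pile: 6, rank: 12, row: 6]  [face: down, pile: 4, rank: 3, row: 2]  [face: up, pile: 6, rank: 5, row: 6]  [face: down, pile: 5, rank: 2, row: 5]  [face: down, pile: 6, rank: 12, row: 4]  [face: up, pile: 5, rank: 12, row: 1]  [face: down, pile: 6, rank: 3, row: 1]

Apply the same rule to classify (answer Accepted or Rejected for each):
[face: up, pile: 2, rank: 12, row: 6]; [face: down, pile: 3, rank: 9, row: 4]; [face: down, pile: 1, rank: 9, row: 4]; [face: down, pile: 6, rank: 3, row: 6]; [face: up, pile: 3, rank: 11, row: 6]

A rule that fits every label: pile ≤ 3 — true of each 'Accepted' example, false of each 'Rejected' one.
[face: up, pile: 2, rank: 12, row: 6] → pile = 2 → Accepted. [face: down, pile: 3, rank: 9, row: 4] → pile = 3 → Accepted. [face: down, pile: 1, rank: 9, row: 4] → pile = 1 → Accepted. [face: down, pile: 6, rank: 3, row: 6] → pile = 6 → Rejected. [face: up, pile: 3, rank: 11, row: 6] → pile = 3 → Accepted.

Accepted, Accepted, Accepted, Rejected, Accepted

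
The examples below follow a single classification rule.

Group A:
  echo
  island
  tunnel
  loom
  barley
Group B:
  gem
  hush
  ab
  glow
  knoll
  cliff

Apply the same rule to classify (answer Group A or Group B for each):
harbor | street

The distinguishing property — has ≥ 2 vowels — holds for all the 'Group A' cases and none of the 'Group B' cases.

Group A, Group A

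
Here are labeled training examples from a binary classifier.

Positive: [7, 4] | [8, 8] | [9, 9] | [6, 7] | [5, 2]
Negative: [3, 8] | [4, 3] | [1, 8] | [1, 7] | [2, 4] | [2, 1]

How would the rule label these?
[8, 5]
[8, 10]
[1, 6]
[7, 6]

Positive, Positive, Negative, Positive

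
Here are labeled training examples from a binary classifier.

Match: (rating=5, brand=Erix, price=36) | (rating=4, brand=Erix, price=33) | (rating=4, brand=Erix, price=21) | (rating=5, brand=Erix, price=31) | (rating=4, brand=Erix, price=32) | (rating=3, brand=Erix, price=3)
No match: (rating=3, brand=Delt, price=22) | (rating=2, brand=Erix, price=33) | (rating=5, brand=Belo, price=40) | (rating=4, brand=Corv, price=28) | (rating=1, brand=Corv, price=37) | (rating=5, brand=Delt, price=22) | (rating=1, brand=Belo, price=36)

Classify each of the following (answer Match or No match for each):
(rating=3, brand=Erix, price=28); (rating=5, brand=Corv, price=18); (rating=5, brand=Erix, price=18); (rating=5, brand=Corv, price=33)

Every 'Match' example satisfies: brand is Erix AND rating ≥ 3. None of the 'No match' examples do.
(rating=3, brand=Erix, price=28) → brand is Erix, rating = 3 → Match.
(rating=5, brand=Corv, price=18) → brand is Corv, rating = 5 → No match.
(rating=5, brand=Erix, price=18) → brand is Erix, rating = 5 → Match.
(rating=5, brand=Corv, price=33) → brand is Corv, rating = 5 → No match.

Match, No match, Match, No match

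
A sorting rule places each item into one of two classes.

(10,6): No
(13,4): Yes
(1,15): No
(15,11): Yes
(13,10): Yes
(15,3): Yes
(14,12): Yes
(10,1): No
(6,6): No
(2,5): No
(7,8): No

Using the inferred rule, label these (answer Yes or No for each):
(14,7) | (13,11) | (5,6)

The classifier is using: sum ≥ 17.

Yes, Yes, No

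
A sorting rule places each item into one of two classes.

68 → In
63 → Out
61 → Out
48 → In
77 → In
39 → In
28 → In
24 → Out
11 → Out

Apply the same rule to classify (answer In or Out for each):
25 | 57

All 'In' examples share one property — digit sum ≥ 10 — and every 'Out' example lacks it.
25 — digit sum 2+5 = 7, hence Out.
57 — digit sum 5+7 = 12, hence In.

Out, In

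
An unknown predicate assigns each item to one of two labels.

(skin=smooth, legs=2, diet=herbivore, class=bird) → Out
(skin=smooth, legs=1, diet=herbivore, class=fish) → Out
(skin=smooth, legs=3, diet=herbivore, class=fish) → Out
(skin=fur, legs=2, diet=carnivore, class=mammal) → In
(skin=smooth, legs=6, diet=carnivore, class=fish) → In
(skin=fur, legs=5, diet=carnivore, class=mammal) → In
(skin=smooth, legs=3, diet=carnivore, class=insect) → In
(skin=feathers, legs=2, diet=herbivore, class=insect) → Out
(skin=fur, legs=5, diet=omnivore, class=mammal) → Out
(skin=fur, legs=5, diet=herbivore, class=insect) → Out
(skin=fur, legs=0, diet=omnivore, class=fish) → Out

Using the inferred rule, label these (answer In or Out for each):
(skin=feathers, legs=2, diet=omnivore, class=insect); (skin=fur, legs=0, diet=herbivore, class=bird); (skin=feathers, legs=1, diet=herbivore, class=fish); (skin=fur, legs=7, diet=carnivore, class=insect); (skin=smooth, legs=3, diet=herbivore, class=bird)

'In' ⟺ diet is carnivore.
Out: (skin=feathers, legs=2, diet=omnivore, class=insect), since diet is omnivore.
Out: (skin=fur, legs=0, diet=herbivore, class=bird), since diet is herbivore.
Out: (skin=feathers, legs=1, diet=herbivore, class=fish), since diet is herbivore.
In: (skin=fur, legs=7, diet=carnivore, class=insect), since diet is carnivore.
Out: (skin=smooth, legs=3, diet=herbivore, class=bird), since diet is herbivore.

Out, Out, Out, In, Out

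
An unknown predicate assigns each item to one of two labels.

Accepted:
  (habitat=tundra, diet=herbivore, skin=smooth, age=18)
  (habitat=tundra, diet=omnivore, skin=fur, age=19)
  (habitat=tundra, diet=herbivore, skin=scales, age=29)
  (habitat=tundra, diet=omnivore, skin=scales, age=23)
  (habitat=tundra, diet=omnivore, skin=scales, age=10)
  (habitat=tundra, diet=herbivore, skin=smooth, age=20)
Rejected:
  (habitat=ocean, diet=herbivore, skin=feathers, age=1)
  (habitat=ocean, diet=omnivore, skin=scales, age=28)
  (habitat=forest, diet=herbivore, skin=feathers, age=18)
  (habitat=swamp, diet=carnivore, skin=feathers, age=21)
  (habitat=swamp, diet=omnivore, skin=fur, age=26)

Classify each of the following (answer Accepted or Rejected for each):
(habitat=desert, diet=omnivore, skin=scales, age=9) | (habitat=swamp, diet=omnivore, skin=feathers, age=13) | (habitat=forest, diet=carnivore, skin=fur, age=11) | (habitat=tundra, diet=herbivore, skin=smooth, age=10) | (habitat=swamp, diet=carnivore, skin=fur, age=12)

Rejected, Rejected, Rejected, Accepted, Rejected

The pattern is that an item is 'Accepted' exactly when: habitat is tundra.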